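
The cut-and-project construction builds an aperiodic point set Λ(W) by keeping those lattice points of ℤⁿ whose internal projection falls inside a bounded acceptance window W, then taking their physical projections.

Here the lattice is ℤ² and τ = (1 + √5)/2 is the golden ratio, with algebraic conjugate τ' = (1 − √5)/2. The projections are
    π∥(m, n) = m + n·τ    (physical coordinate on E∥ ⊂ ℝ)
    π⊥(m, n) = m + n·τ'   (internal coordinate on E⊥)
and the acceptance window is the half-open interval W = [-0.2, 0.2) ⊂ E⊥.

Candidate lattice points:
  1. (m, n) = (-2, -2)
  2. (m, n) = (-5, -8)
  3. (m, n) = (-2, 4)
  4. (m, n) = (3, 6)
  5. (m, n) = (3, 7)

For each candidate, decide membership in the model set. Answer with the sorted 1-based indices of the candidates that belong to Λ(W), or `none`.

Numerically τ ≈ 1.618034 and τ' = −1/τ ≈ -0.618034.
candidate 1: (m,n)=(-2,-2) → π∥ = -2-2·τ ≈ -5.236068, π⊥ = -2-2·τ' ≈ -0.763932 ∉ [-0.2, 0.2) ⇒ out
candidate 2: (m,n)=(-5,-8) → π∥ = -5-8·τ ≈ -17.944272, π⊥ = -5-8·τ' ≈ -0.055728 ∈ [-0.2, 0.2) ⇒ IN Λ
candidate 3: (m,n)=(-2,4) → π∥ = -2+4·τ ≈ 4.472136, π⊥ = -2+4·τ' ≈ -4.472136 ∉ [-0.2, 0.2) ⇒ out
candidate 4: (m,n)=(3,6) → π∥ = 3+6·τ ≈ 12.708204, π⊥ = 3+6·τ' ≈ -0.708204 ∉ [-0.2, 0.2) ⇒ out
candidate 5: (m,n)=(3,7) → π∥ = 3+7·τ ≈ 14.326238, π⊥ = 3+7·τ' ≈ -1.326238 ∉ [-0.2, 0.2) ⇒ out

2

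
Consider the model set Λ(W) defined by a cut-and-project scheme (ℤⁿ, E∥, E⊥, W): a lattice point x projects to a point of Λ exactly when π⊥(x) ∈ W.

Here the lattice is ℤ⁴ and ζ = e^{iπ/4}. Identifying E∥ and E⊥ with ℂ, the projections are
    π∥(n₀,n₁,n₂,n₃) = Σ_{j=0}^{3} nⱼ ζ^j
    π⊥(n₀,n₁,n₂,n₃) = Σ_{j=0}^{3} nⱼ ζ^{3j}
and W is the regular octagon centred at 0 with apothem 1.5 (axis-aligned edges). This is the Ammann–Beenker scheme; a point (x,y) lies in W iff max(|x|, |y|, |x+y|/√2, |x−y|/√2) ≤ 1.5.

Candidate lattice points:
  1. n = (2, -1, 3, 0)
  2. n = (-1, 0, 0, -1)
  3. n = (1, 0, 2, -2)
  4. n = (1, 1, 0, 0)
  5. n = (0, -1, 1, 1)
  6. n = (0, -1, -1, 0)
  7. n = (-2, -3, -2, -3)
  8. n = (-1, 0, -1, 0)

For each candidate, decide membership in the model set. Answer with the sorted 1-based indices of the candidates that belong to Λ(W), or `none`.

Internal map: ζ^{3j} for j=0..3 gives (1,0), (−√2/2,√2/2), (0,−1), (√2/2,√2/2).
candidate 1: n = (2, -1, 3, 0) → π⊥ ≈ (+2.7071, -3.7071); max(|x|,|y|,|x±y|/√2) = 4.5355 > 1.5 ⇒ ∉ W
candidate 2: n = (-1, 0, 0, -1) → π⊥ ≈ (-1.7071, -0.7071); max(|x|,|y|,|x±y|/√2) = 1.7071 > 1.5 ⇒ ∉ W
candidate 3: n = (1, 0, 2, -2) → π⊥ ≈ (-0.4142, -3.4142); max(|x|,|y|,|x±y|/√2) = 3.4142 > 1.5 ⇒ ∉ W
candidate 4: n = (1, 1, 0, 0) → π⊥ ≈ (+0.2929, +0.7071); max(|x|,|y|,|x±y|/√2) = 0.7071 ≤ 1.5 ⇒ ∈ W
candidate 5: n = (0, -1, 1, 1) → π⊥ ≈ (+1.4142, -1.0000); max(|x|,|y|,|x±y|/√2) = 1.7071 > 1.5 ⇒ ∉ W
candidate 6: n = (0, -1, -1, 0) → π⊥ ≈ (+0.7071, +0.2929); max(|x|,|y|,|x±y|/√2) = 0.7071 ≤ 1.5 ⇒ ∈ W
candidate 7: n = (-2, -3, -2, -3) → π⊥ ≈ (-2.0000, -2.2426); max(|x|,|y|,|x±y|/√2) = 3.0000 > 1.5 ⇒ ∉ W
candidate 8: n = (-1, 0, -1, 0) → π⊥ ≈ (-1.0000, +1.0000); max(|x|,|y|,|x±y|/√2) = 1.4142 ≤ 1.5 ⇒ ∈ W

4, 6, 8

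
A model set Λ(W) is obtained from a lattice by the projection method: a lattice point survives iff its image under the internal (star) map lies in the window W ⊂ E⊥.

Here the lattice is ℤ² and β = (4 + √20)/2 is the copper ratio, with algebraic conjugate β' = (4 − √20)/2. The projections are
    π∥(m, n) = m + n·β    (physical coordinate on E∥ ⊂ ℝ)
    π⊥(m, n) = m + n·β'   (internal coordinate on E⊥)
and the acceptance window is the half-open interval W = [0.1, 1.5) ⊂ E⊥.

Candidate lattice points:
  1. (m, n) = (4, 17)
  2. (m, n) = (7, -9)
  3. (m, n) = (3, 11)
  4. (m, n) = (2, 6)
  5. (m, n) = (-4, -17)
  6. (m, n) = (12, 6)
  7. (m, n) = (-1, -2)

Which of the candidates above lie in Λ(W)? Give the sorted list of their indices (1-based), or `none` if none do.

3, 4

Compute β' = (4−√20)/2 = -0.2361, so π⊥(m,n) = m -0.2361·n.
#1 (4,17): internal coord 4 + (17)·β' = -0.0132; -0.0132 ∉ [0.1, 1.5) → out
#2 (7,-9): internal coord 7 + (-9)·β' = +9.1246; +9.1246 ∉ [0.1, 1.5) → out
#3 (3,11): internal coord 3 + (11)·β' = +0.4033; +0.4033 ∈ [0.1, 1.5) → IN Λ
#4 (2,6): internal coord 2 + (6)·β' = +0.5836; +0.5836 ∈ [0.1, 1.5) → IN Λ
#5 (-4,-17): internal coord -4 + (-17)·β' = +0.0132; +0.0132 ∉ [0.1, 1.5) → out
#6 (12,6): internal coord 12 + (6)·β' = +10.5836; +10.5836 ∉ [0.1, 1.5) → out
#7 (-1,-2): internal coord -1 + (-2)·β' = -0.5279; -0.5279 ∉ [0.1, 1.5) → out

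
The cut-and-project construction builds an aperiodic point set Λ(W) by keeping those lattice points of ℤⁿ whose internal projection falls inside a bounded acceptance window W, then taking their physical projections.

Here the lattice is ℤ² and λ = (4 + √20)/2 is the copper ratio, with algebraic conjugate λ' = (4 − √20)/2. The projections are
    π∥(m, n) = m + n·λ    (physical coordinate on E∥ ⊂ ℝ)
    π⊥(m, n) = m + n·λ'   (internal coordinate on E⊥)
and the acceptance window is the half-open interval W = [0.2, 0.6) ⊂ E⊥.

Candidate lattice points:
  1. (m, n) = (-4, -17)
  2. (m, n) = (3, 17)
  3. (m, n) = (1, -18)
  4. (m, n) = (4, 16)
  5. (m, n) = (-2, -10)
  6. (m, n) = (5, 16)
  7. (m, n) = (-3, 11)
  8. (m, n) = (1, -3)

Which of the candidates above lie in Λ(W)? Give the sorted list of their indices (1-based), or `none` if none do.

4, 5

λ' = (4−√20)/2 ≈ -0.2361.
[1] lift (-4,-17): star map gives 0.0132; window check 0.2 ≤ 0.0132 < 0.6 is false → out
[2] lift (3,17): star map gives -1.0132; window check 0.2 ≤ -1.0132 < 0.6 is false → out
[3] lift (1,-18): star map gives 5.2492; window check 0.2 ≤ 5.2492 < 0.6 is false → out
[4] lift (4,16): star map gives 0.2229; window check 0.2 ≤ 0.2229 < 0.6 is true → IN Λ
[5] lift (-2,-10): star map gives 0.3607; window check 0.2 ≤ 0.3607 < 0.6 is true → IN Λ
[6] lift (5,16): star map gives 1.2229; window check 0.2 ≤ 1.2229 < 0.6 is false → out
[7] lift (-3,11): star map gives -5.5967; window check 0.2 ≤ -5.5967 < 0.6 is false → out
[8] lift (1,-3): star map gives 1.7082; window check 0.2 ≤ 1.7082 < 0.6 is false → out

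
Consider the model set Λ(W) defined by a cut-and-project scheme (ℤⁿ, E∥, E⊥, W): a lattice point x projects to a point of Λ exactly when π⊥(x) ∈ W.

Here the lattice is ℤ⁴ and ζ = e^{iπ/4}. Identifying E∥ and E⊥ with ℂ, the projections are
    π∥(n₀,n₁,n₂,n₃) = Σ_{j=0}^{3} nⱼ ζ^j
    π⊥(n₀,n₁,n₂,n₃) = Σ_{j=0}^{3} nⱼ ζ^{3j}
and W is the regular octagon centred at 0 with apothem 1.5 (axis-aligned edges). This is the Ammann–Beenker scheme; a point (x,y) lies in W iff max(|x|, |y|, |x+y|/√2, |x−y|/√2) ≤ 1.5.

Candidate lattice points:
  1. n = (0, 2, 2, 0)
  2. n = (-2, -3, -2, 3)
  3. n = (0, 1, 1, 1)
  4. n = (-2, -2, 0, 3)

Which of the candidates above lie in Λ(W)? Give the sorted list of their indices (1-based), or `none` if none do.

Internal map: ζ^{3j} for j=0..3 gives (1,0), (−√2/2,√2/2), (0,−1), (√2/2,√2/2).
#1 (0, 2, 2, 0): internal (-1.4142, -0.5858); octagon support 1.4142 vs apothem 1.5 → ∈ W
#2 (-2, -3, -2, 3): internal (2.2426, 2.0000); octagon support 3.0000 vs apothem 1.5 → ∉ W
#3 (0, 1, 1, 1): internal (0.0000, 0.4142); octagon support 0.4142 vs apothem 1.5 → ∈ W
#4 (-2, -2, 0, 3): internal (1.5355, 0.7071); octagon support 1.5858 vs apothem 1.5 → ∉ W

1, 3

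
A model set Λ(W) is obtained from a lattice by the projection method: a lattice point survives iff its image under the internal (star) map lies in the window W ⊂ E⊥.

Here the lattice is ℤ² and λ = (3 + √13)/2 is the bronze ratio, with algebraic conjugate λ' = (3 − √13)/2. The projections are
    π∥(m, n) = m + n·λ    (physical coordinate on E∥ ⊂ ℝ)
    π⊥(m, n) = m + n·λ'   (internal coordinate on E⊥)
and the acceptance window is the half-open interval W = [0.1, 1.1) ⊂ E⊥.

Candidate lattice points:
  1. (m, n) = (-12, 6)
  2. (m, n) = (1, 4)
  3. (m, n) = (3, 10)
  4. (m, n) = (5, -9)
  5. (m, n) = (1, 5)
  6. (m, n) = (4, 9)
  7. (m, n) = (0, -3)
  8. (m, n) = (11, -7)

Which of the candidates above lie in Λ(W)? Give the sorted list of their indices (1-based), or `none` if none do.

7

Numerically λ ≈ 3.3028 and λ' = −1/λ ≈ -0.3028.
[1] lift (-12,6): star map gives -13.8167; window check 0.1 ≤ -13.8167 < 1.1 is false → out
[2] lift (1,4): star map gives -0.2111; window check 0.1 ≤ -0.2111 < 1.1 is false → out
[3] lift (3,10): star map gives -0.0278; window check 0.1 ≤ -0.0278 < 1.1 is false → out
[4] lift (5,-9): star map gives 7.7250; window check 0.1 ≤ 7.7250 < 1.1 is false → out
[5] lift (1,5): star map gives -0.5139; window check 0.1 ≤ -0.5139 < 1.1 is false → out
[6] lift (4,9): star map gives 1.2750; window check 0.1 ≤ 1.2750 < 1.1 is false → out
[7] lift (0,-3): star map gives 0.9083; window check 0.1 ≤ 0.9083 < 1.1 is true → IN Λ
[8] lift (11,-7): star map gives 13.1194; window check 0.1 ≤ 13.1194 < 1.1 is false → out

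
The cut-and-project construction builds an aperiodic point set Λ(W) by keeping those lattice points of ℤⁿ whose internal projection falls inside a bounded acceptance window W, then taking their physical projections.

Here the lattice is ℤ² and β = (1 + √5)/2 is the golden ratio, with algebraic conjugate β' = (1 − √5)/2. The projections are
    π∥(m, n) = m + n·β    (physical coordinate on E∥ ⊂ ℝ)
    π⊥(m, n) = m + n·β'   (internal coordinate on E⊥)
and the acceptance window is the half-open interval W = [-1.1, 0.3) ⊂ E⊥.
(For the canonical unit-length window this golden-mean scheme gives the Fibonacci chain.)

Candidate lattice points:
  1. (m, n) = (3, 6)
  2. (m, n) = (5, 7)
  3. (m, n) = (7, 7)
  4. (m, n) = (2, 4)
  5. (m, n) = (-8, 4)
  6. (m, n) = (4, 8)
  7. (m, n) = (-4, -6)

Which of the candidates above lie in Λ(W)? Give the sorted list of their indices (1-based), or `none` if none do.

Compute β' = (1−√5)/2 = -0.6180, so π⊥(m,n) = m -0.6180·n.
candidate 1: (m,n)=(3,6) → π∥ = 3+6·β ≈ 12.7082, π⊥ = 3+6·β' ≈ -0.7082 ∈ [-1.1, 0.3) ⇒ IN Λ
candidate 2: (m,n)=(5,7) → π∥ = 5+7·β ≈ 16.3262, π⊥ = 5+7·β' ≈ 0.6738 ∉ [-1.1, 0.3) ⇒ out
candidate 3: (m,n)=(7,7) → π∥ = 7+7·β ≈ 18.3262, π⊥ = 7+7·β' ≈ 2.6738 ∉ [-1.1, 0.3) ⇒ out
candidate 4: (m,n)=(2,4) → π∥ = 2+4·β ≈ 8.4721, π⊥ = 2+4·β' ≈ -0.4721 ∈ [-1.1, 0.3) ⇒ IN Λ
candidate 5: (m,n)=(-8,4) → π∥ = -8+4·β ≈ -1.5279, π⊥ = -8+4·β' ≈ -10.4721 ∉ [-1.1, 0.3) ⇒ out
candidate 6: (m,n)=(4,8) → π∥ = 4+8·β ≈ 16.9443, π⊥ = 4+8·β' ≈ -0.9443 ∈ [-1.1, 0.3) ⇒ IN Λ
candidate 7: (m,n)=(-4,-6) → π∥ = -4-6·β ≈ -13.7082, π⊥ = -4-6·β' ≈ -0.2918 ∈ [-1.1, 0.3) ⇒ IN Λ

1, 4, 6, 7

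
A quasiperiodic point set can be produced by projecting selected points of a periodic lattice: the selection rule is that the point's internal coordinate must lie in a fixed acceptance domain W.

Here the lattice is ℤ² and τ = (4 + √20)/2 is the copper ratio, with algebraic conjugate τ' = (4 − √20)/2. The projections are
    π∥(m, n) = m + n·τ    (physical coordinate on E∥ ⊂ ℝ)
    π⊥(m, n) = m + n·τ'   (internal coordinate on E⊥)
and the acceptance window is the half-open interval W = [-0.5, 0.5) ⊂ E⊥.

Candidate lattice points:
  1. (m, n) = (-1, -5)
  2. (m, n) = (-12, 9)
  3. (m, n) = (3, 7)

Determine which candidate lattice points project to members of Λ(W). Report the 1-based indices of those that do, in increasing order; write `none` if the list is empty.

1

τ' = (4−√20)/2 ≈ -0.23607.
candidate 1: (m,n)=(-1,-5) → π∥ = -1-5·τ ≈ -22.18034, π⊥ = -1-5·τ' ≈ 0.18034 ∈ [-0.5, 0.5) ⇒ IN Λ
candidate 2: (m,n)=(-12,9) → π∥ = -12+9·τ ≈ 26.12461, π⊥ = -12+9·τ' ≈ -14.12461 ∉ [-0.5, 0.5) ⇒ out
candidate 3: (m,n)=(3,7) → π∥ = 3+7·τ ≈ 32.65248, π⊥ = 3+7·τ' ≈ 1.34752 ∉ [-0.5, 0.5) ⇒ out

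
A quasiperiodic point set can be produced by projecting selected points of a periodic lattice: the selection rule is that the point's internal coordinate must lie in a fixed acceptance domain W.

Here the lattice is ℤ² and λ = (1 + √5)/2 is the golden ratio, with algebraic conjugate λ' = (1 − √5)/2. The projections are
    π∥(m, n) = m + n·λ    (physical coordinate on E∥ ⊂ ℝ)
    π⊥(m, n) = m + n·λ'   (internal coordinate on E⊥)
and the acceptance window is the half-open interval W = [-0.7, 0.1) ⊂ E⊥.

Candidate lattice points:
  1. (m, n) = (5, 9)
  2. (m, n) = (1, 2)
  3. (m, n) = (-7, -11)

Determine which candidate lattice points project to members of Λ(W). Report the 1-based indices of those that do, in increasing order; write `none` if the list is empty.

1, 2, 3

Compute λ' = (1−√5)/2 = -0.61803, so π⊥(m,n) = m -0.61803·n.
#1 (5,9): internal coord 5 + (9)·λ' = -0.56231; -0.56231 ∈ [-0.7, 0.1) → IN Λ
#2 (1,2): internal coord 1 + (2)·λ' = -0.23607; -0.23607 ∈ [-0.7, 0.1) → IN Λ
#3 (-7,-11): internal coord -7 + (-11)·λ' = -0.20163; -0.20163 ∈ [-0.7, 0.1) → IN Λ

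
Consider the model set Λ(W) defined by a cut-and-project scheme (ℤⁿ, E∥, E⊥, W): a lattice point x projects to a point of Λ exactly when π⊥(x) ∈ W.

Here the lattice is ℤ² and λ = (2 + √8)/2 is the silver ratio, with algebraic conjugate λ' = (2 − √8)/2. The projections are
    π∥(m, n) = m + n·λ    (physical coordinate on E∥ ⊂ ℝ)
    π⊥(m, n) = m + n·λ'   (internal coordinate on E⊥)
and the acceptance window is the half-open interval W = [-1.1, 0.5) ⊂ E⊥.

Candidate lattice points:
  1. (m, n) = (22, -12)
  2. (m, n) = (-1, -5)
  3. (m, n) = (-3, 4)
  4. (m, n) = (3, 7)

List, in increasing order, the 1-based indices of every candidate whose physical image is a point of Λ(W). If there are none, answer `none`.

4

Numerically λ ≈ 2.414214 and λ' = −1/λ ≈ -0.414214.
#1 (22,-12): internal coord 22 + (-12)·λ' = +26.970563; +26.970563 ∉ [-1.1, 0.5) → out
#2 (-1,-5): internal coord -1 + (-5)·λ' = +1.071068; +1.071068 ∉ [-1.1, 0.5) → out
#3 (-3,4): internal coord -3 + (4)·λ' = -4.656854; -4.656854 ∉ [-1.1, 0.5) → out
#4 (3,7): internal coord 3 + (7)·λ' = +0.100505; +0.100505 ∈ [-1.1, 0.5) → IN Λ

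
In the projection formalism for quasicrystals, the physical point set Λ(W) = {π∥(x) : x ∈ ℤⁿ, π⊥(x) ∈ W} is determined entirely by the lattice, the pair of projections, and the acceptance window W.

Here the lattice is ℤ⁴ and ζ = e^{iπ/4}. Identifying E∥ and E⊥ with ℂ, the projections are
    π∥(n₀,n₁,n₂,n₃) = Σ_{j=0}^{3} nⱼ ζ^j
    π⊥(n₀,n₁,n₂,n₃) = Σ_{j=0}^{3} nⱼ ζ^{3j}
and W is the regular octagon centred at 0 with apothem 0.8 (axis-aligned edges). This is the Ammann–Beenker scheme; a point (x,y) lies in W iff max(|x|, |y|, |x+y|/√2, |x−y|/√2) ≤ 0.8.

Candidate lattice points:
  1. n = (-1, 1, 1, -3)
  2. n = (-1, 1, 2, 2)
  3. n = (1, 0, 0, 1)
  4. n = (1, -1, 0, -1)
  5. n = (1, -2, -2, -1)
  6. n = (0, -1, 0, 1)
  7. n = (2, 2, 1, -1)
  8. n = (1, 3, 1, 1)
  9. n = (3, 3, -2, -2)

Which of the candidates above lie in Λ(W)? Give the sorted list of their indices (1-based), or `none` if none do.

2, 7

With ζ = e^{iπ/4} the internal vectors are ζ^0,ζ^3,ζ^6,ζ^9.
candidate 1: n = (-1, 1, 1, -3) → π⊥ ≈ (-3.82843, -2.41421); max(|x|,|y|,|x±y|/√2) = 4.41421 > 0.8 ⇒ ∉ W
candidate 2: n = (-1, 1, 2, 2) → π⊥ ≈ (-0.29289, +0.12132); max(|x|,|y|,|x±y|/√2) = 0.29289 ≤ 0.8 ⇒ ∈ W
candidate 3: n = (1, 0, 0, 1) → π⊥ ≈ (+1.70711, +0.70711); max(|x|,|y|,|x±y|/√2) = 1.70711 > 0.8 ⇒ ∉ W
candidate 4: n = (1, -1, 0, -1) → π⊥ ≈ (+1.00000, -1.41421); max(|x|,|y|,|x±y|/√2) = 1.70711 > 0.8 ⇒ ∉ W
candidate 5: n = (1, -2, -2, -1) → π⊥ ≈ (+1.70711, -0.12132); max(|x|,|y|,|x±y|/√2) = 1.70711 > 0.8 ⇒ ∉ W
candidate 6: n = (0, -1, 0, 1) → π⊥ ≈ (+1.41421, +0.00000); max(|x|,|y|,|x±y|/√2) = 1.41421 > 0.8 ⇒ ∉ W
candidate 7: n = (2, 2, 1, -1) → π⊥ ≈ (-0.12132, -0.29289); max(|x|,|y|,|x±y|/√2) = 0.29289 ≤ 0.8 ⇒ ∈ W
candidate 8: n = (1, 3, 1, 1) → π⊥ ≈ (-0.41421, +1.82843); max(|x|,|y|,|x±y|/√2) = 1.82843 > 0.8 ⇒ ∉ W
candidate 9: n = (3, 3, -2, -2) → π⊥ ≈ (-0.53553, +2.70711); max(|x|,|y|,|x±y|/√2) = 2.70711 > 0.8 ⇒ ∉ W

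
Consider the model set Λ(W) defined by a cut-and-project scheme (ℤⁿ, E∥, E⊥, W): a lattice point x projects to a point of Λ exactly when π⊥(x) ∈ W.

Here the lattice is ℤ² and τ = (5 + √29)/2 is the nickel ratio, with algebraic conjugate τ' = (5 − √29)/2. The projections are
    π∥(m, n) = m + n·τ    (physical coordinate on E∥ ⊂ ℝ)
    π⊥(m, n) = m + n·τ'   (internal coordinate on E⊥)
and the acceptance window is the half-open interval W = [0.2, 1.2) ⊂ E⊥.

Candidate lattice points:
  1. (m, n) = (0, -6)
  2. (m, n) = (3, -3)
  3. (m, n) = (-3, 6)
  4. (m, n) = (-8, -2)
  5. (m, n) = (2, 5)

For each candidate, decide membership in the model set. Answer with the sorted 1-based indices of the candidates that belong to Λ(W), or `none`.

1, 5

τ' = (5−√29)/2 ≈ -0.19258.
[1] lift (0,-6): star map gives 1.15549; window check 0.2 ≤ 1.15549 < 1.2 is true → IN Λ
[2] lift (3,-3): star map gives 3.57775; window check 0.2 ≤ 3.57775 < 1.2 is false → out
[3] lift (-3,6): star map gives -4.15549; window check 0.2 ≤ -4.15549 < 1.2 is false → out
[4] lift (-8,-2): star map gives -7.61484; window check 0.2 ≤ -7.61484 < 1.2 is false → out
[5] lift (2,5): star map gives 1.03709; window check 0.2 ≤ 1.03709 < 1.2 is true → IN Λ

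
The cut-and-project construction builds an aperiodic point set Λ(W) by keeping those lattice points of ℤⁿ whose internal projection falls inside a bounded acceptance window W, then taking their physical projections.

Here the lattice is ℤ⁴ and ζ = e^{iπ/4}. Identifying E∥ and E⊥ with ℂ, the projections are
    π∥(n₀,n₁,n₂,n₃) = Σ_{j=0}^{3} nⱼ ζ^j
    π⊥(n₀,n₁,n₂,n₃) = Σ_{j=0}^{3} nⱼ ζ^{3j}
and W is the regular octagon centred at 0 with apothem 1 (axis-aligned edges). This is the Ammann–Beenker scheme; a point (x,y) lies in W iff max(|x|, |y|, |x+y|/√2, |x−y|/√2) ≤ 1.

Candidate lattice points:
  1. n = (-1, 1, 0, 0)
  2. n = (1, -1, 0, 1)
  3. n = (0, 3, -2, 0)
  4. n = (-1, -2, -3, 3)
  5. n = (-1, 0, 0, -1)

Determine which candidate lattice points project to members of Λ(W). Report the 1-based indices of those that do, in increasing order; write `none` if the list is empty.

none

Internal map: ζ^{3j} for j=0..3 gives (1,0), (−√2/2,√2/2), (0,−1), (√2/2,√2/2).
candidate 1: n = (-1, 1, 0, 0) → π⊥ ≈ (-1.707107, +0.707107); max(|x|,|y|,|x±y|/√2) = 1.707107 > 1 ⇒ ∉ W
candidate 2: n = (1, -1, 0, 1) → π⊥ ≈ (+2.414214, +0.000000); max(|x|,|y|,|x±y|/√2) = 2.414214 > 1 ⇒ ∉ W
candidate 3: n = (0, 3, -2, 0) → π⊥ ≈ (-2.121320, +4.121320); max(|x|,|y|,|x±y|/√2) = 4.414214 > 1 ⇒ ∉ W
candidate 4: n = (-1, -2, -3, 3) → π⊥ ≈ (+2.535534, +3.707107); max(|x|,|y|,|x±y|/√2) = 4.414214 > 1 ⇒ ∉ W
candidate 5: n = (-1, 0, 0, -1) → π⊥ ≈ (-1.707107, -0.707107); max(|x|,|y|,|x±y|/√2) = 1.707107 > 1 ⇒ ∉ W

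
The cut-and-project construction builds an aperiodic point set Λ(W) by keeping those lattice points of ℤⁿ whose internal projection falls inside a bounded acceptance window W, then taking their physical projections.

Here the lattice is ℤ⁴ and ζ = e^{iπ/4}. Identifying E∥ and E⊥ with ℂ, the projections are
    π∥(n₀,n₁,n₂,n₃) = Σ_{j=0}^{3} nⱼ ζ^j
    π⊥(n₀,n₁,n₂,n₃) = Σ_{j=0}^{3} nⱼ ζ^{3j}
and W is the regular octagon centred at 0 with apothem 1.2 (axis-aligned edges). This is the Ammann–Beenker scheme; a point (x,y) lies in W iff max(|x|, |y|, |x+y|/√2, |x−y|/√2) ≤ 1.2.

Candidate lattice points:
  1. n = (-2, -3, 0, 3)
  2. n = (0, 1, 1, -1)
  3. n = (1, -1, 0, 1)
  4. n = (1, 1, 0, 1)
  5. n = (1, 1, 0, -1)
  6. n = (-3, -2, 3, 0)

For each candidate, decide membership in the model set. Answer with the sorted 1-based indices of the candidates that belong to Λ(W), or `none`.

5

π⊥(n) = n₀ + n₁ζ³ + n₂ζ⁶ + n₃ζ⁹ where ζ = e^{iπ/4}.
candidate 1: n = (-2, -3, 0, 3) → π⊥ ≈ (+2.24264, +0.00000); max(|x|,|y|,|x±y|/√2) = 2.24264 > 1.2 ⇒ ∉ W
candidate 2: n = (0, 1, 1, -1) → π⊥ ≈ (-1.41421, -1.00000); max(|x|,|y|,|x±y|/√2) = 1.70711 > 1.2 ⇒ ∉ W
candidate 3: n = (1, -1, 0, 1) → π⊥ ≈ (+2.41421, +0.00000); max(|x|,|y|,|x±y|/√2) = 2.41421 > 1.2 ⇒ ∉ W
candidate 4: n = (1, 1, 0, 1) → π⊥ ≈ (+1.00000, +1.41421); max(|x|,|y|,|x±y|/√2) = 1.70711 > 1.2 ⇒ ∉ W
candidate 5: n = (1, 1, 0, -1) → π⊥ ≈ (-0.41421, +0.00000); max(|x|,|y|,|x±y|/√2) = 0.41421 ≤ 1.2 ⇒ ∈ W
candidate 6: n = (-3, -2, 3, 0) → π⊥ ≈ (-1.58579, -4.41421); max(|x|,|y|,|x±y|/√2) = 4.41421 > 1.2 ⇒ ∉ W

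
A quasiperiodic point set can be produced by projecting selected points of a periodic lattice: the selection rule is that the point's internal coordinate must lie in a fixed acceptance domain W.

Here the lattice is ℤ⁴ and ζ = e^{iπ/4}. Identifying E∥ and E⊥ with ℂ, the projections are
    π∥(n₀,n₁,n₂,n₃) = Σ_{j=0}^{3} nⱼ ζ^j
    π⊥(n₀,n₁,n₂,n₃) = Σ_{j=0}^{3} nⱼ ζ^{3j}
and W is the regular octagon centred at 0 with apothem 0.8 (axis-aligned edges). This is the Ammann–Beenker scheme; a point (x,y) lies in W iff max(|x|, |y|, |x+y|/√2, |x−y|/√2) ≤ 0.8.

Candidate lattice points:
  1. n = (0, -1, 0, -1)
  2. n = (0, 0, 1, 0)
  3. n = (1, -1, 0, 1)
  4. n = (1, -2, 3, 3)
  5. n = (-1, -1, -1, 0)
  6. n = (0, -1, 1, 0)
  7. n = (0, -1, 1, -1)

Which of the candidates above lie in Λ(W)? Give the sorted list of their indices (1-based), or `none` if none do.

5

With ζ = e^{iπ/4} the internal vectors are ζ^0,ζ^3,ζ^6,ζ^9.
candidate 1: n = (0, -1, 0, -1) → π⊥ ≈ (+0.00000, -1.41421); max(|x|,|y|,|x±y|/√2) = 1.41421 > 0.8 ⇒ ∉ W
candidate 2: n = (0, 0, 1, 0) → π⊥ ≈ (+0.00000, -1.00000); max(|x|,|y|,|x±y|/√2) = 1.00000 > 0.8 ⇒ ∉ W
candidate 3: n = (1, -1, 0, 1) → π⊥ ≈ (+2.41421, +0.00000); max(|x|,|y|,|x±y|/√2) = 2.41421 > 0.8 ⇒ ∉ W
candidate 4: n = (1, -2, 3, 3) → π⊥ ≈ (+4.53553, -2.29289); max(|x|,|y|,|x±y|/√2) = 4.82843 > 0.8 ⇒ ∉ W
candidate 5: n = (-1, -1, -1, 0) → π⊥ ≈ (-0.29289, +0.29289); max(|x|,|y|,|x±y|/√2) = 0.41421 ≤ 0.8 ⇒ ∈ W
candidate 6: n = (0, -1, 1, 0) → π⊥ ≈ (+0.70711, -1.70711); max(|x|,|y|,|x±y|/√2) = 1.70711 > 0.8 ⇒ ∉ W
candidate 7: n = (0, -1, 1, -1) → π⊥ ≈ (+0.00000, -2.41421); max(|x|,|y|,|x±y|/√2) = 2.41421 > 0.8 ⇒ ∉ W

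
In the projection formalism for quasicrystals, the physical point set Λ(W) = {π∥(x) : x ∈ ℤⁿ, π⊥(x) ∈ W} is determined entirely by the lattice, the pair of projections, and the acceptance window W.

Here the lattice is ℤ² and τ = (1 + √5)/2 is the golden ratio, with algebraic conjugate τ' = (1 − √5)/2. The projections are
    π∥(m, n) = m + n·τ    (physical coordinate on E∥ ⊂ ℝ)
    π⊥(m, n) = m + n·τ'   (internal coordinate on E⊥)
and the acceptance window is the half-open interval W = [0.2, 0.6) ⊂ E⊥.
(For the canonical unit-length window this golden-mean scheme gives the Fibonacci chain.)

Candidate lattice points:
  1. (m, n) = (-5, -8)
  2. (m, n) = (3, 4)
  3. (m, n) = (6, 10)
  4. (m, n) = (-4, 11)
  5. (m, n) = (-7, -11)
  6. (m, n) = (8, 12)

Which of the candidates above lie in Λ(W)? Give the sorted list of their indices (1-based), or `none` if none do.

Compute τ' = (1−√5)/2 = -0.6180, so π⊥(m,n) = m -0.6180·n.
#1 (-5,-8): internal coord -5 + (-8)·τ' = -0.0557; -0.0557 ∉ [0.2, 0.6) → out
#2 (3,4): internal coord 3 + (4)·τ' = +0.5279; +0.5279 ∈ [0.2, 0.6) → IN Λ
#3 (6,10): internal coord 6 + (10)·τ' = -0.1803; -0.1803 ∉ [0.2, 0.6) → out
#4 (-4,11): internal coord -4 + (11)·τ' = -10.7984; -10.7984 ∉ [0.2, 0.6) → out
#5 (-7,-11): internal coord -7 + (-11)·τ' = -0.2016; -0.2016 ∉ [0.2, 0.6) → out
#6 (8,12): internal coord 8 + (12)·τ' = +0.5836; +0.5836 ∈ [0.2, 0.6) → IN Λ

2, 6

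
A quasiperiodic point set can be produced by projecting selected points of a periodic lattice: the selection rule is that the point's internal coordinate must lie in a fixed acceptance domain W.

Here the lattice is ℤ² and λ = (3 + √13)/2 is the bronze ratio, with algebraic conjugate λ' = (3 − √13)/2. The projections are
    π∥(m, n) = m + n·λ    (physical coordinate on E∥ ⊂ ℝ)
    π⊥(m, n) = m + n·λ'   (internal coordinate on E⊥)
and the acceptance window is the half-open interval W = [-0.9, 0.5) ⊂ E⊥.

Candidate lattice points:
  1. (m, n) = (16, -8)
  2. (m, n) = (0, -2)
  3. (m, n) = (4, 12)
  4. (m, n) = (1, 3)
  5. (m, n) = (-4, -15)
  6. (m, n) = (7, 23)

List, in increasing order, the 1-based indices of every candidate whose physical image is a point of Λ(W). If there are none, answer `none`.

3, 4, 6

Numerically λ ≈ 3.302776 and λ' = −1/λ ≈ -0.302776.
candidate 1: (m,n)=(16,-8) → π∥ = 16-8·λ ≈ -10.422205, π⊥ = 16-8·λ' ≈ 18.422205 ∉ [-0.9, 0.5) ⇒ out
candidate 2: (m,n)=(0,-2) → π∥ = 0-2·λ ≈ -6.605551, π⊥ = 0-2·λ' ≈ 0.605551 ∉ [-0.9, 0.5) ⇒ out
candidate 3: (m,n)=(4,12) → π∥ = 4+12·λ ≈ 43.633308, π⊥ = 4+12·λ' ≈ 0.366692 ∈ [-0.9, 0.5) ⇒ IN Λ
candidate 4: (m,n)=(1,3) → π∥ = 1+3·λ ≈ 10.908327, π⊥ = 1+3·λ' ≈ 0.091673 ∈ [-0.9, 0.5) ⇒ IN Λ
candidate 5: (m,n)=(-4,-15) → π∥ = -4-15·λ ≈ -53.541635, π⊥ = -4-15·λ' ≈ 0.541635 ∉ [-0.9, 0.5) ⇒ out
candidate 6: (m,n)=(7,23) → π∥ = 7+23·λ ≈ 82.963840, π⊥ = 7+23·λ' ≈ 0.036160 ∈ [-0.9, 0.5) ⇒ IN Λ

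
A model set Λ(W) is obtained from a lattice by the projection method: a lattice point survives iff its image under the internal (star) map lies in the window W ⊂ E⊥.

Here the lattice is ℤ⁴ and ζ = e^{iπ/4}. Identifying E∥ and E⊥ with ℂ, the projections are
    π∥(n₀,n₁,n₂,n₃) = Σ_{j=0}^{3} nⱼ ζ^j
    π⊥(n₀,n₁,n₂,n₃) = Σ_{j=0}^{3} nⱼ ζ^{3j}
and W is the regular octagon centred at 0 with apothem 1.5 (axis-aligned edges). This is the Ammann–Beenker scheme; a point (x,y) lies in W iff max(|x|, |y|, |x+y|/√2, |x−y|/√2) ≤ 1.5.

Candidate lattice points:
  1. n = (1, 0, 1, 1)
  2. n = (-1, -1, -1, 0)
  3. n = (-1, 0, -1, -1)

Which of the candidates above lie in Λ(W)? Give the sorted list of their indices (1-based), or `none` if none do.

2

Internal map: ζ^{3j} for j=0..3 gives (1,0), (−√2/2,√2/2), (0,−1), (√2/2,√2/2).
#1 (1, 0, 1, 1): internal (1.707107, -0.292893); octagon support 1.707107 vs apothem 1.5 → ∉ W
#2 (-1, -1, -1, 0): internal (-0.292893, 0.292893); octagon support 0.414214 vs apothem 1.5 → ∈ W
#3 (-1, 0, -1, -1): internal (-1.707107, 0.292893); octagon support 1.707107 vs apothem 1.5 → ∉ W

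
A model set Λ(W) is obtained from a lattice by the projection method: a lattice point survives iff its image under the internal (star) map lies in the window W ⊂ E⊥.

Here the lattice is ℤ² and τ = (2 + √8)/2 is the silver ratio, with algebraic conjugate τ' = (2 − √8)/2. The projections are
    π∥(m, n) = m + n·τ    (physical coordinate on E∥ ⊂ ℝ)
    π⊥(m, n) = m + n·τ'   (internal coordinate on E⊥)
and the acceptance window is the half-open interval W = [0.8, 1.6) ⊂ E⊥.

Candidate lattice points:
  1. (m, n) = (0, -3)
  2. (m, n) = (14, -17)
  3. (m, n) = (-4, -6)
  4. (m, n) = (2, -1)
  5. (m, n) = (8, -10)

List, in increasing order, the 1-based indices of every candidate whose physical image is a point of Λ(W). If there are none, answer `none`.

Compute τ' = (2−√8)/2 = -0.41421, so π⊥(m,n) = m -0.41421·n.
candidate 1: (m,n)=(0,-3) → π∥ = 0-3·τ ≈ -7.24264, π⊥ = 0-3·τ' ≈ 1.24264 ∈ [0.8, 1.6) ⇒ IN Λ
candidate 2: (m,n)=(14,-17) → π∥ = 14-17·τ ≈ -27.04163, π⊥ = 14-17·τ' ≈ 21.04163 ∉ [0.8, 1.6) ⇒ out
candidate 3: (m,n)=(-4,-6) → π∥ = -4-6·τ ≈ -18.48528, π⊥ = -4-6·τ' ≈ -1.51472 ∉ [0.8, 1.6) ⇒ out
candidate 4: (m,n)=(2,-1) → π∥ = 2-1·τ ≈ -0.41421, π⊥ = 2-1·τ' ≈ 2.41421 ∉ [0.8, 1.6) ⇒ out
candidate 5: (m,n)=(8,-10) → π∥ = 8-10·τ ≈ -16.14214, π⊥ = 8-10·τ' ≈ 12.14214 ∉ [0.8, 1.6) ⇒ out

1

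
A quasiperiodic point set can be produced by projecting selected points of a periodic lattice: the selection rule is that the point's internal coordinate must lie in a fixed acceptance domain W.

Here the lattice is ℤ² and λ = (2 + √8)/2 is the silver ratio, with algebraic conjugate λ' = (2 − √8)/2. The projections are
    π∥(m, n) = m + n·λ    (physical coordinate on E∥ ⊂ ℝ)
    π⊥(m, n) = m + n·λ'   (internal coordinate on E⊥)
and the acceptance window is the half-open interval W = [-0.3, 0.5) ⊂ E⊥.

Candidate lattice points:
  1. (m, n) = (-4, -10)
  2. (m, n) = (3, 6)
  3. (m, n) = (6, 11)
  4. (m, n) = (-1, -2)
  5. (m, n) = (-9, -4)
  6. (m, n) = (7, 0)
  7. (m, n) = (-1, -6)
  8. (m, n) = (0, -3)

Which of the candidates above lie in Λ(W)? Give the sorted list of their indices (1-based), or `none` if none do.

Numerically λ ≈ 2.414214 and λ' = −1/λ ≈ -0.414214.
candidate 1: (m,n)=(-4,-10) → π∥ = -4-10·λ ≈ -28.142136, π⊥ = -4-10·λ' ≈ 0.142136 ∈ [-0.3, 0.5) ⇒ IN Λ
candidate 2: (m,n)=(3,6) → π∥ = 3+6·λ ≈ 17.485281, π⊥ = 3+6·λ' ≈ 0.514719 ∉ [-0.3, 0.5) ⇒ out
candidate 3: (m,n)=(6,11) → π∥ = 6+11·λ ≈ 32.556349, π⊥ = 6+11·λ' ≈ 1.443651 ∉ [-0.3, 0.5) ⇒ out
candidate 4: (m,n)=(-1,-2) → π∥ = -1-2·λ ≈ -5.828427, π⊥ = -1-2·λ' ≈ -0.171573 ∈ [-0.3, 0.5) ⇒ IN Λ
candidate 5: (m,n)=(-9,-4) → π∥ = -9-4·λ ≈ -18.656854, π⊥ = -9-4·λ' ≈ -7.343146 ∉ [-0.3, 0.5) ⇒ out
candidate 6: (m,n)=(7,0) → π∥ = 7+0·λ ≈ 7.000000, π⊥ = 7+0·λ' ≈ 7.000000 ∉ [-0.3, 0.5) ⇒ out
candidate 7: (m,n)=(-1,-6) → π∥ = -1-6·λ ≈ -15.485281, π⊥ = -1-6·λ' ≈ 1.485281 ∉ [-0.3, 0.5) ⇒ out
candidate 8: (m,n)=(0,-3) → π∥ = 0-3·λ ≈ -7.242641, π⊥ = 0-3·λ' ≈ 1.242641 ∉ [-0.3, 0.5) ⇒ out

1, 4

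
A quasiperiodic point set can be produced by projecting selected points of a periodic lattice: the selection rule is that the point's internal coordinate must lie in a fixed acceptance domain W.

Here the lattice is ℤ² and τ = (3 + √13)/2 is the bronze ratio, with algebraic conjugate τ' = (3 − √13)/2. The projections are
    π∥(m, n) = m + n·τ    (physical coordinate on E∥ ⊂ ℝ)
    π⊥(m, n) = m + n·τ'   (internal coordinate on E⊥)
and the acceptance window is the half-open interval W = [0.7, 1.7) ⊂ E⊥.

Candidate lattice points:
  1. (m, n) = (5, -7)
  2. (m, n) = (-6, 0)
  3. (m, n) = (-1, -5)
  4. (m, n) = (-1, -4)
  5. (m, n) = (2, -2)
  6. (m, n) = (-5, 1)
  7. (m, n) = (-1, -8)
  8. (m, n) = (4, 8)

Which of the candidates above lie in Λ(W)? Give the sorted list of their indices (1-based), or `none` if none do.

7, 8

Compute τ' = (3−√13)/2 = -0.302776, so π⊥(m,n) = m -0.302776·n.
[1] lift (5,-7): star map gives 7.119429; window check 0.7 ≤ 7.119429 < 1.7 is false → out
[2] lift (-6,0): star map gives -6.000000; window check 0.7 ≤ -6.000000 < 1.7 is false → out
[3] lift (-1,-5): star map gives 0.513878; window check 0.7 ≤ 0.513878 < 1.7 is false → out
[4] lift (-1,-4): star map gives 0.211103; window check 0.7 ≤ 0.211103 < 1.7 is false → out
[5] lift (2,-2): star map gives 2.605551; window check 0.7 ≤ 2.605551 < 1.7 is false → out
[6] lift (-5,1): star map gives -5.302776; window check 0.7 ≤ -5.302776 < 1.7 is false → out
[7] lift (-1,-8): star map gives 1.422205; window check 0.7 ≤ 1.422205 < 1.7 is true → IN Λ
[8] lift (4,8): star map gives 1.577795; window check 0.7 ≤ 1.577795 < 1.7 is true → IN Λ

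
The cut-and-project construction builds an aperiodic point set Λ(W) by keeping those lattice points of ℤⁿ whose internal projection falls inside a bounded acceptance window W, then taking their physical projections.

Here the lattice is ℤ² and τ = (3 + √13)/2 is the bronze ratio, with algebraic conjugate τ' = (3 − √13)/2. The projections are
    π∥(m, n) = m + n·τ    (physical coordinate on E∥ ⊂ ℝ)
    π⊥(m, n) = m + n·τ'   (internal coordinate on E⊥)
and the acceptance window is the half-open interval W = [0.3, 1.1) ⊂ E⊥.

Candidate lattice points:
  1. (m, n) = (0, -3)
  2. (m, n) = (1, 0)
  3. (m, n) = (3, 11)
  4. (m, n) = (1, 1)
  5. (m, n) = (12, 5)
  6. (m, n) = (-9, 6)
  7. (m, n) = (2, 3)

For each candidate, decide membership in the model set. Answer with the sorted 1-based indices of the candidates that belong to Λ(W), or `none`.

Numerically τ ≈ 3.3028 and τ' = −1/τ ≈ -0.3028.
candidate 1: (m,n)=(0,-3) → π∥ = 0-3·τ ≈ -9.9083, π⊥ = 0-3·τ' ≈ 0.9083 ∈ [0.3, 1.1) ⇒ IN Λ
candidate 2: (m,n)=(1,0) → π∥ = 1+0·τ ≈ 1.0000, π⊥ = 1+0·τ' ≈ 1.0000 ∈ [0.3, 1.1) ⇒ IN Λ
candidate 3: (m,n)=(3,11) → π∥ = 3+11·τ ≈ 39.3305, π⊥ = 3+11·τ' ≈ -0.3305 ∉ [0.3, 1.1) ⇒ out
candidate 4: (m,n)=(1,1) → π∥ = 1+1·τ ≈ 4.3028, π⊥ = 1+1·τ' ≈ 0.6972 ∈ [0.3, 1.1) ⇒ IN Λ
candidate 5: (m,n)=(12,5) → π∥ = 12+5·τ ≈ 28.5139, π⊥ = 12+5·τ' ≈ 10.4861 ∉ [0.3, 1.1) ⇒ out
candidate 6: (m,n)=(-9,6) → π∥ = -9+6·τ ≈ 10.8167, π⊥ = -9+6·τ' ≈ -10.8167 ∉ [0.3, 1.1) ⇒ out
candidate 7: (m,n)=(2,3) → π∥ = 2+3·τ ≈ 11.9083, π⊥ = 2+3·τ' ≈ 1.0917 ∈ [0.3, 1.1) ⇒ IN Λ

1, 2, 4, 7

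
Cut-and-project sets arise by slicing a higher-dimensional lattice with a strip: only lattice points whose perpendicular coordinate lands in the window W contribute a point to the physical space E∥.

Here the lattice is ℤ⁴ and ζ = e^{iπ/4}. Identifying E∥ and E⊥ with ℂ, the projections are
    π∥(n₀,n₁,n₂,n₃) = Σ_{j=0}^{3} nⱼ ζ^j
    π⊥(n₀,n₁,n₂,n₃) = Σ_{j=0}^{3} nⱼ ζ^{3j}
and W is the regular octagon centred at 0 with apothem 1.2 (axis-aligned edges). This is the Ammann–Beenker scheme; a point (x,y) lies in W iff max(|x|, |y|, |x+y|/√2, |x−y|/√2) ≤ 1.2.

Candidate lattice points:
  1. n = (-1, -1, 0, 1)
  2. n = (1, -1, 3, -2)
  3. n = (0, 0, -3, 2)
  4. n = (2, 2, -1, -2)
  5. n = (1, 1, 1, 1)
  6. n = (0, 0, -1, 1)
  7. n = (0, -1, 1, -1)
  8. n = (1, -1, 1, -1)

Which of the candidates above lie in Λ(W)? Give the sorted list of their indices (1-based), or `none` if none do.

1, 5

With ζ = e^{iπ/4} the internal vectors are ζ^0,ζ^3,ζ^6,ζ^9.
candidate 1: n = (-1, -1, 0, 1) → π⊥ ≈ (+0.41421, +0.00000); max(|x|,|y|,|x±y|/√2) = 0.41421 ≤ 1.2 ⇒ ∈ W
candidate 2: n = (1, -1, 3, -2) → π⊥ ≈ (+0.29289, -5.12132); max(|x|,|y|,|x±y|/√2) = 5.12132 > 1.2 ⇒ ∉ W
candidate 3: n = (0, 0, -3, 2) → π⊥ ≈ (+1.41421, +4.41421); max(|x|,|y|,|x±y|/√2) = 4.41421 > 1.2 ⇒ ∉ W
candidate 4: n = (2, 2, -1, -2) → π⊥ ≈ (-0.82843, +1.00000); max(|x|,|y|,|x±y|/√2) = 1.29289 > 1.2 ⇒ ∉ W
candidate 5: n = (1, 1, 1, 1) → π⊥ ≈ (+1.00000, +0.41421); max(|x|,|y|,|x±y|/√2) = 1.00000 ≤ 1.2 ⇒ ∈ W
candidate 6: n = (0, 0, -1, 1) → π⊥ ≈ (+0.70711, +1.70711); max(|x|,|y|,|x±y|/√2) = 1.70711 > 1.2 ⇒ ∉ W
candidate 7: n = (0, -1, 1, -1) → π⊥ ≈ (+0.00000, -2.41421); max(|x|,|y|,|x±y|/√2) = 2.41421 > 1.2 ⇒ ∉ W
candidate 8: n = (1, -1, 1, -1) → π⊥ ≈ (+1.00000, -2.41421); max(|x|,|y|,|x±y|/√2) = 2.41421 > 1.2 ⇒ ∉ W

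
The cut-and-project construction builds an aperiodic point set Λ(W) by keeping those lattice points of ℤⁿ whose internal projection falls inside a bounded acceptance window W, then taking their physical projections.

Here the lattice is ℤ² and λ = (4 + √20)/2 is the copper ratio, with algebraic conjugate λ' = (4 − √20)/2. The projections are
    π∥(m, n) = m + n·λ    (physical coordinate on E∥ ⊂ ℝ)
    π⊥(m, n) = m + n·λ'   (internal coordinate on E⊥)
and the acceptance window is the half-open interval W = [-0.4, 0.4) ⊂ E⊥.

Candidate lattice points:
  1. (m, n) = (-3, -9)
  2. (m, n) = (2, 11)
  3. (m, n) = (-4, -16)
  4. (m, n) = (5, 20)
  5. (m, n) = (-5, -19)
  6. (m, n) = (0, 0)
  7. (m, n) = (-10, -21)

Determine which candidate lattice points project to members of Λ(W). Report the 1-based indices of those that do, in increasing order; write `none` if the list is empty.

3, 4, 6

Compute λ' = (4−√20)/2 = -0.23607, so π⊥(m,n) = m -0.23607·n.
[1] lift (-3,-9): star map gives -0.87539; window check -0.4 ≤ -0.87539 < 0.4 is false → out
[2] lift (2,11): star map gives -0.59675; window check -0.4 ≤ -0.59675 < 0.4 is false → out
[3] lift (-4,-16): star map gives -0.22291; window check -0.4 ≤ -0.22291 < 0.4 is true → IN Λ
[4] lift (5,20): star map gives 0.27864; window check -0.4 ≤ 0.27864 < 0.4 is true → IN Λ
[5] lift (-5,-19): star map gives -0.51471; window check -0.4 ≤ -0.51471 < 0.4 is false → out
[6] lift (0,0): star map gives 0.00000; window check -0.4 ≤ 0.00000 < 0.4 is true → IN Λ
[7] lift (-10,-21): star map gives -5.04257; window check -0.4 ≤ -5.04257 < 0.4 is false → out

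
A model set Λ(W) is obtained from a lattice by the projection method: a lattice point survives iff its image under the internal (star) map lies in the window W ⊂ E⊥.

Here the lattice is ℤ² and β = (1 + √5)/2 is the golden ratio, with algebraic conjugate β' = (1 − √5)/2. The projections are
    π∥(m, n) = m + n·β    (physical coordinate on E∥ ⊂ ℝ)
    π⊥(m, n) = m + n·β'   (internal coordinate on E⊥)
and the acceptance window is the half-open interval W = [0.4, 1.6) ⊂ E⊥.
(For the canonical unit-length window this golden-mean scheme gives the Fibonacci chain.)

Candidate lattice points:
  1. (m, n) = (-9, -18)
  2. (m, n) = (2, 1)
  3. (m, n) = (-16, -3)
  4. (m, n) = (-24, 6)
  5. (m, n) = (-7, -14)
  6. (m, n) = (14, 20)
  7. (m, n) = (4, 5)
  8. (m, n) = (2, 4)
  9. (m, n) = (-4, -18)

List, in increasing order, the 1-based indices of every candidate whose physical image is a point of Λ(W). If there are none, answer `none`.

Compute β' = (1−√5)/2 = -0.6180, so π⊥(m,n) = m -0.6180·n.
#1 (-9,-18): internal coord -9 + (-18)·β' = +2.1246; +2.1246 ∉ [0.4, 1.6) → out
#2 (2,1): internal coord 2 + (1)·β' = +1.3820; +1.3820 ∈ [0.4, 1.6) → IN Λ
#3 (-16,-3): internal coord -16 + (-3)·β' = -14.1459; -14.1459 ∉ [0.4, 1.6) → out
#4 (-24,6): internal coord -24 + (6)·β' = -27.7082; -27.7082 ∉ [0.4, 1.6) → out
#5 (-7,-14): internal coord -7 + (-14)·β' = +1.6525; +1.6525 ∉ [0.4, 1.6) → out
#6 (14,20): internal coord 14 + (20)·β' = +1.6393; +1.6393 ∉ [0.4, 1.6) → out
#7 (4,5): internal coord 4 + (5)·β' = +0.9098; +0.9098 ∈ [0.4, 1.6) → IN Λ
#8 (2,4): internal coord 2 + (4)·β' = -0.4721; -0.4721 ∉ [0.4, 1.6) → out
#9 (-4,-18): internal coord -4 + (-18)·β' = +7.1246; +7.1246 ∉ [0.4, 1.6) → out

2, 7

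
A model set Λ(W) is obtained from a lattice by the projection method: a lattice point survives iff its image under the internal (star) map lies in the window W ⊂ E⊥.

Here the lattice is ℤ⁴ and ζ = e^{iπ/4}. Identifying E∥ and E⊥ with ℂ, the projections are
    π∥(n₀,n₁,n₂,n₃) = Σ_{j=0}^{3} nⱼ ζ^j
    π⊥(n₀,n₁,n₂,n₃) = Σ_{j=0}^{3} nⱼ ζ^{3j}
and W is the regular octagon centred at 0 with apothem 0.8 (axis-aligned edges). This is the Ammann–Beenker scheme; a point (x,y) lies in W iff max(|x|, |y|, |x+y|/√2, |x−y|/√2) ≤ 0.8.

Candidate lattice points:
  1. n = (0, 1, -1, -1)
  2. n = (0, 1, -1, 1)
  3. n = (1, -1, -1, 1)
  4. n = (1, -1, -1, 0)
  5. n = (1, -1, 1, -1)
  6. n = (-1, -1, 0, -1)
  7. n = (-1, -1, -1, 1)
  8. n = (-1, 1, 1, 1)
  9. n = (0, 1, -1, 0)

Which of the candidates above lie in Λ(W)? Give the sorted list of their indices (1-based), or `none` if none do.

none

π⊥(n) = n₀ + n₁ζ³ + n₂ζ⁶ + n₃ζ⁹ where ζ = e^{iπ/4}.
candidate 1: n = (0, 1, -1, -1) → π⊥ ≈ (-1.41421, +1.00000); max(|x|,|y|,|x±y|/√2) = 1.70711 > 0.8 ⇒ ∉ W
candidate 2: n = (0, 1, -1, 1) → π⊥ ≈ (+0.00000, +2.41421); max(|x|,|y|,|x±y|/√2) = 2.41421 > 0.8 ⇒ ∉ W
candidate 3: n = (1, -1, -1, 1) → π⊥ ≈ (+2.41421, +1.00000); max(|x|,|y|,|x±y|/√2) = 2.41421 > 0.8 ⇒ ∉ W
candidate 4: n = (1, -1, -1, 0) → π⊥ ≈ (+1.70711, +0.29289); max(|x|,|y|,|x±y|/√2) = 1.70711 > 0.8 ⇒ ∉ W
candidate 5: n = (1, -1, 1, -1) → π⊥ ≈ (+1.00000, -2.41421); max(|x|,|y|,|x±y|/√2) = 2.41421 > 0.8 ⇒ ∉ W
candidate 6: n = (-1, -1, 0, -1) → π⊥ ≈ (-1.00000, -1.41421); max(|x|,|y|,|x±y|/√2) = 1.70711 > 0.8 ⇒ ∉ W
candidate 7: n = (-1, -1, -1, 1) → π⊥ ≈ (+0.41421, +1.00000); max(|x|,|y|,|x±y|/√2) = 1.00000 > 0.8 ⇒ ∉ W
candidate 8: n = (-1, 1, 1, 1) → π⊥ ≈ (-1.00000, +0.41421); max(|x|,|y|,|x±y|/√2) = 1.00000 > 0.8 ⇒ ∉ W
candidate 9: n = (0, 1, -1, 0) → π⊥ ≈ (-0.70711, +1.70711); max(|x|,|y|,|x±y|/√2) = 1.70711 > 0.8 ⇒ ∉ W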